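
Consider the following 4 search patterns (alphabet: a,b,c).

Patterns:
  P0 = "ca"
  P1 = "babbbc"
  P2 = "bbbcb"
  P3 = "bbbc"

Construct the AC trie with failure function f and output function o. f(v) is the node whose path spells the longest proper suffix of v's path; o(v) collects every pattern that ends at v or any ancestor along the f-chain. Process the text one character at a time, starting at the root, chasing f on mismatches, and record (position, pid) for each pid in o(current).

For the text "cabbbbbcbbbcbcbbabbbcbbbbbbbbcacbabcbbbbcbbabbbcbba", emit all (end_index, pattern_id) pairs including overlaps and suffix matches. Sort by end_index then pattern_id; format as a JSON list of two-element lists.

Build:
Trie (insert patterns):
  n0 'ε': b→3 c→1
  n1 'c': a→2
  n2 'ca': ·  ←P0
  n3 'b': a→4 b→9
  n4 'ba': b→5
  n5 'bab': b→6
  n6 'babb': b→7
  n7 'babbb': c→8
  n8 'babbbc': ·  ←P1
  n9 'bb': b→10
  n10 'bbb': c→11
  n11 'bbbc': b→12  ←P3
  n12 'bbbcb': ·  ←P2

Failure links (BFS by depth):
  fail(1) 'c': from fail(0)=0 chase 'c': 0 ⇒ 0;  out=∅∪out(0)=∅
  fail(3) 'b': from fail(0)=0 chase 'b': 0 ⇒ 0;  out=∅∪out(0)=∅
  fail(2) 'ca': from fail(1)=0 chase 'a': 0 ⇒ 0;  out={0}∪out(0)={0}
  fail(4) 'ba': from fail(3)=0 chase 'a': 0 ⇒ 0;  out=∅∪out(0)=∅
  fail(9) 'bb': from fail(3)=0 chase 'b': 0 ⇒ 3;  out=∅∪out(3)=∅
  fail(5) 'bab': from fail(4)=0 chase 'b': 0 ⇒ 3;  out=∅∪out(3)=∅
  fail(10) 'bbb': from fail(9)=3 chase 'b': 3 ⇒ 9;  out=∅∪out(9)=∅
  fail(6) 'babb': from fail(5)=3 chase 'b': 3 ⇒ 9;  out=∅∪out(9)=∅
  fail(11) 'bbbc': from fail(10)=9 chase 'c': 9→3→0 ⇒ 1;  out={3}∪out(1)={3}
  fail(7) 'babbb': from fail(6)=9 chase 'b': 9 ⇒ 10;  out=∅∪out(10)=∅
  fail(12) 'bbbcb': from fail(11)=1 chase 'b': 1→0 ⇒ 3;  out={2}∪out(3)={2}
  fail(8) 'babbbc': from fail(7)=10 chase 'c': 10 ⇒ 11;  out={1}∪out(11)={1,3}

Scan:
[0] read 'c'  n0⇒n1
[1] read 'a'  n1⇒n2  emit P0@[0:1]
[2] read 'b'  n2⇒n3 (via fail)
[3] read 'b'  n3⇒n9
[4] read 'b'  n9⇒n10
[5] read 'b'  n10⇒n10 (via fail)
[6] read 'b'  n10⇒n10 (via fail)
[7] read 'c'  n10⇒n11  emit P3@[4:7]
[8] read 'b'  n11⇒n12  emit P2@[4:8]
[9] read 'b'  n12⇒n9 (via fail)
[10] read 'b'  n9⇒n10
[11] read 'c'  n10⇒n11  emit P3@[8:11]
[12] read 'b'  n11⇒n12  emit P2@[8:12]
[13] read 'c'  n12⇒n1 (via fail)
[14] read 'b'  n1⇒n3 (via fail)
[15] read 'b'  n3⇒n9
[16] read 'a'  n9⇒n4 (via fail)
[17] read 'b'  n4⇒n5
[18] read 'b'  n5⇒n6
[19] read 'b'  n6⇒n7
[20] read 'c'  n7⇒n8  emit P1@[15:20],P3@[17:20]
[21] read 'b'  n8⇒n12 (via fail)  emit P2@[17:21]
[22] read 'b'  n12⇒n9 (via fail)
[23] read 'b'  n9⇒n10
[24] read 'b'  n10⇒n10 (via fail)
[25] read 'b'  n10⇒n10 (via fail)
[26] read 'b'  n10⇒n10 (via fail)
[27] read 'b'  n10⇒n10 (via fail)
[28] read 'b'  n10⇒n10 (via fail)
[29] read 'c'  n10⇒n11  emit P3@[26:29]
[30] read 'a'  n11⇒n2 (via fail)  emit P0@[29:30]
[31] read 'c'  n2⇒n1 (via fail)
[32] read 'b'  n1⇒n3 (via fail)
[33] read 'a'  n3⇒n4
[34] read 'b'  n4⇒n5
[35] read 'c'  n5⇒n1 (via fail)
[36] read 'b'  n1⇒n3 (via fail)
[37] read 'b'  n3⇒n9
[38] read 'b'  n9⇒n10
[39] read 'b'  n10⇒n10 (via fail)
[40] read 'c'  n10⇒n11  emit P3@[37:40]
[41] read 'b'  n11⇒n12  emit P2@[37:41]
[42] read 'b'  n12⇒n9 (via fail)
[43] read 'a'  n9⇒n4 (via fail)
[44] read 'b'  n4⇒n5
[45] read 'b'  n5⇒n6
[46] read 'b'  n6⇒n7
[47] read 'c'  n7⇒n8  emit P1@[42:47],P3@[44:47]
[48] read 'b'  n8⇒n12 (via fail)  emit P2@[44:48]
[49] read 'b'  n12⇒n9 (via fail)
[50] read 'a'  n9⇒n4 (via fail)

Result: [[1,0],[7,3],[8,2],[11,3],[12,2],[20,1],[20,3],[21,2],[29,3],[30,0],[40,3],[41,2],[47,1],[47,3],[48,2]]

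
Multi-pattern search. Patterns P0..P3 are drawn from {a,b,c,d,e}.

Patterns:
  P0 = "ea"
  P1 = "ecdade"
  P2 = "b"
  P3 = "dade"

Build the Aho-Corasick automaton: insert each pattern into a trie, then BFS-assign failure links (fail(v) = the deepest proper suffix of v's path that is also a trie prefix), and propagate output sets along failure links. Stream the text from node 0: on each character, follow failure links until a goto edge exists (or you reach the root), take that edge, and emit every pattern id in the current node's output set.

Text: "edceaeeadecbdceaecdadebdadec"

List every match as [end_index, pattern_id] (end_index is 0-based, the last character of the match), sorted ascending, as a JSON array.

Build:
Trie nodes:
  0='ε' goto b→8 d→9 e→1
  1='e' goto a→2 c→3
  2='ea' goto ·  [P0 ends]
  3='ec' goto d→4
  4='ecd' goto a→5
  5='ecda' goto d→6
  6='ecdad' goto e→7
  7='ecdade' goto ·  [P1 ends]
  8='b' goto ·  [P2 ends]
  9='d' goto a→10
  10='da' goto d→11
  11='dad' goto e→12
  12='dade' goto ·  [P3 ends]

BFS fail/out derivation:
  n1('e'): parent n0 fail=0; on 'e' 0 → fail=0;  out ∅∪∅=∅
  n8('b'): parent n0 fail=0; on 'b' 0 → fail=0;  out {2}∪∅={2}
  n9('d'): parent n0 fail=0; on 'd' 0 → fail=0;  out ∅∪∅=∅
  n2('ea'): parent n1 fail=0; on 'a' 0 → fail=0;  out {0}∪∅={0}
  n3('ec'): parent n1 fail=0; on 'c' 0 → fail=0;  out ∅∪∅=∅
  n10('da'): parent n9 fail=0; on 'a' 0 → fail=0;  out ∅∪∅=∅
  n4('ecd'): parent n3 fail=0; on 'd' 0 → fail=9;  out ∅∪∅=∅
  n11('dad'): parent n10 fail=0; on 'd' 0 → fail=9;  out ∅∪∅=∅
  n5('ecda'): parent n4 fail=9; on 'a' 9 → fail=10;  out ∅∪∅=∅
  n12('dade'): parent n11 fail=9; on 'e' 9→0 → fail=1;  out {3}∪∅={3}
  n6('ecdad'): parent n5 fail=10; on 'd' 10 → fail=11;  out ∅∪∅=∅
  n7('ecdade'): parent n6 fail=11; on 'e' 11 → fail=12;  out {1}∪{3}={1,3}

Scan:
i=0 'e': node 0→1
i=1 'd': node 1→9 ·f
i=2 'c': node 9→0 ·f
i=3 'e': node 0→1
i=4 'a': node 1→2  ** P0@[3:4]
i=5 'e': node 2→1 ·f
i=6 'e': node 1→1 ·f
i=7 'a': node 1→2  ** P0@[6:7]
i=8 'd': node 2→9 ·f
i=9 'e': node 9→1 ·f
i=10 'c': node 1→3
i=11 'b': node 3→8 ·f  ** P2@[11:11]
i=12 'd': node 8→9 ·f
i=13 'c': node 9→0 ·f
i=14 'e': node 0→1
i=15 'a': node 1→2  ** P0@[14:15]
i=16 'e': node 2→1 ·f
i=17 'c': node 1→3
i=18 'd': node 3→4
i=19 'a': node 4→5
i=20 'd': node 5→6
i=21 'e': node 6→7  ** P1@[16:21],P3@[18:21]
i=22 'b': node 7→8 ·f  ** P2@[22:22]
i=23 'd': node 8→9 ·f
i=24 'a': node 9→10
i=25 'd': node 10→11
i=26 'e': node 11→12  ** P3@[23:26]
i=27 'c': node 12→3 ·f

Matches: [[4,0],[7,0],[11,2],[15,0],[21,1],[21,3],[22,2],[26,3]]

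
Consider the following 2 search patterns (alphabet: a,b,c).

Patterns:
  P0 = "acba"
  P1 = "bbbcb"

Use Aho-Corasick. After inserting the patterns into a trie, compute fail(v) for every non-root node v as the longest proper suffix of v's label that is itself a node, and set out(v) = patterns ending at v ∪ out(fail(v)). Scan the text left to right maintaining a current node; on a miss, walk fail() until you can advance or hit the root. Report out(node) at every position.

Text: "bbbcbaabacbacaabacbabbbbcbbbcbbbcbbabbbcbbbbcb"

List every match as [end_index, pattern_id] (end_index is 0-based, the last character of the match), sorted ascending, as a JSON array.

Build:
Trie (insert patterns):
  0='ε' goto a→1 b→5
  1='a' goto c→2
  2='ac' goto b→3
  3='acb' goto a→4
  4='acba' goto ·  ←P0
  5='b' goto b→6
  6='bb' goto b→7
  7='bbb' goto c→8
  8='bbbc' goto b→9
  9='bbbcb' goto ·  ←P1

BFS fail/out derivation:
  fail(1) 'a': from fail(0)=0 chase 'a': 0 ⇒ 0;  out=∅∪out(0)=∅
  fail(5) 'b': from fail(0)=0 chase 'b': 0 ⇒ 0;  out=∅∪out(0)=∅
  fail(2) 'ac': from fail(1)=0 chase 'c': 0 ⇒ 0;  out=∅∪out(0)=∅
  fail(6) 'bb': from fail(5)=0 chase 'b': 0 ⇒ 5;  out=∅∪out(5)=∅
  fail(3) 'acb': from fail(2)=0 chase 'b': 0 ⇒ 5;  out=∅∪out(5)=∅
  fail(7) 'bbb': from fail(6)=5 chase 'b': 5 ⇒ 6;  out=∅∪out(6)=∅
  fail(4) 'acba': from fail(3)=5 chase 'a': 5→0 ⇒ 1;  out={0}∪out(1)={0}
  fail(8) 'bbbc': from fail(7)=6 chase 'c': 6→5→0 ⇒ 0;  out=∅∪out(0)=∅
  fail(9) 'bbbcb': from fail(8)=0 chase 'b': 0 ⇒ 5;  out={1}∪out(5)={1}

Run:
[0] read 'b'  n0⇒n5
[1] read 'b'  n5⇒n6
[2] read 'b'  n6⇒n7
[3] read 'c'  n7⇒n8
[4] read 'b'  n8⇒n9  → match P1@[0:4]
[5] read 'a'  n9⇒n1 (fail-walked)
[6] read 'a'  n1⇒n1 (fail-walked)
[7] read 'b'  n1⇒n5 (fail-walked)
[8] read 'a'  n5⇒n1 (fail-walked)
[9] read 'c'  n1⇒n2
[10] read 'b'  n2⇒n3
[11] read 'a'  n3⇒n4  → match P0@[8:11]
[12] read 'c'  n4⇒n2 (fail-walked)
[13] read 'a'  n2⇒n1 (fail-walked)
[14] read 'a'  n1⇒n1 (fail-walked)
[15] read 'b'  n1⇒n5 (fail-walked)
[16] read 'a'  n5⇒n1 (fail-walked)
[17] read 'c'  n1⇒n2
[18] read 'b'  n2⇒n3
[19] read 'a'  n3⇒n4  → match P0@[16:19]
[20] read 'b'  n4⇒n5 (fail-walked)
[21] read 'b'  n5⇒n6
[22] read 'b'  n6⇒n7
[23] read 'b'  n7⇒n7 (fail-walked)
[24] read 'c'  n7⇒n8
[25] read 'b'  n8⇒n9  → match P1@[21:25]
[26] read 'b'  n9⇒n6 (fail-walked)
[27] read 'b'  n6⇒n7
[28] read 'c'  n7⇒n8
[29] read 'b'  n8⇒n9  → match P1@[25:29]
[30] read 'b'  n9⇒n6 (fail-walked)
[31] read 'b'  n6⇒n7
[32] read 'c'  n7⇒n8
[33] read 'b'  n8⇒n9  → match P1@[29:33]
[34] read 'b'  n9⇒n6 (fail-walked)
[35] read 'a'  n6⇒n1 (fail-walked)
[36] read 'b'  n1⇒n5 (fail-walked)
[37] read 'b'  n5⇒n6
[38] read 'b'  n6⇒n7
[39] read 'c'  n7⇒n8
[40] read 'b'  n8⇒n9  → match P1@[36:40]
[41] read 'b'  n9⇒n6 (fail-walked)
[42] read 'b'  n6⇒n7
[43] read 'b'  n7⇒n7 (fail-walked)
[44] read 'c'  n7⇒n8
[45] read 'b'  n8⇒n9  → match P1@[41:45]

Matches: [[4,1],[11,0],[19,0],[25,1],[29,1],[33,1],[40,1],[45,1]]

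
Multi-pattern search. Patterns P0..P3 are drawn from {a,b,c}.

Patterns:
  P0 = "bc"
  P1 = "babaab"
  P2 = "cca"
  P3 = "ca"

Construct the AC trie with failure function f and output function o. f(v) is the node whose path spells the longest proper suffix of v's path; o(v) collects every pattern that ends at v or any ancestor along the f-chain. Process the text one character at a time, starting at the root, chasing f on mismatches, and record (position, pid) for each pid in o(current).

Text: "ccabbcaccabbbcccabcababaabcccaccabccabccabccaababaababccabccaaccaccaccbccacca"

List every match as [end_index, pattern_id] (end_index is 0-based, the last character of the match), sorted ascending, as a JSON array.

Construct AC machine:
Trie nodes:
  n0 'ε': b→1 c→8
  n1 'b': a→3 c→2
  n2 'bc': ·  [P0 ends]
  n3 'ba': b→4
  n4 'bab': a→5
  n5 'baba': a→6
  n6 'babaa': b→7
  n7 'babaab': ·  [P1 ends]
  n8 'c': a→11 c→9
  n9 'cc': a→10
  n10 'cca': ·  [P2 ends]
  n11 'ca': ·  [P3 ends]

BFS fail/out derivation:
  n1('b'): parent n0 fail=0; on 'b' 0 → fail=0;  out ∅∪∅=∅
  n8('c'): parent n0 fail=0; on 'c' 0 → fail=0;  out ∅∪∅=∅
  n2('bc'): parent n1 fail=0; on 'c' 0 → fail=8;  out {0}∪∅={0}
  n3('ba'): parent n1 fail=0; on 'a' 0 → fail=0;  out ∅∪∅=∅
  n9('cc'): parent n8 fail=0; on 'c' 0 → fail=8;  out ∅∪∅=∅
  n11('ca'): parent n8 fail=0; on 'a' 0 → fail=0;  out {3}∪∅={3}
  n4('bab'): parent n3 fail=0; on 'b' 0 → fail=1;  out ∅∪∅=∅
  n10('cca'): parent n9 fail=8; on 'a' 8 → fail=11;  out {2}∪{3}={2,3}
  n5('baba'): parent n4 fail=1; on 'a' 1 → fail=3;  out ∅∪∅=∅
  n6('babaa'): parent n5 fail=3; on 'a' 3→0 → fail=0;  out ∅∪∅=∅
  n7('babaab'): parent n6 fail=0; on 'b' 0 → fail=1;  out {1}∪∅={1}

Run:
pos 0 'c': at 8
pos 1 'c': at 9
pos 2 'a': at 10  emit P2@[0:2],P3@[1:2]
pos 3 'b': at 1 (fail-walked)
pos 4 'b': at 1 (fail-walked)
pos 5 'c': at 2  emit P0@[4:5]
pos 6 'a': at 11 (fail-walked)  emit P3@[5:6]
pos 7 'c': at 8 (fail-walked)
pos 8 'c': at 9
pos 9 'a': at 10  emit P2@[7:9],P3@[8:9]
pos 10 'b': at 1 (fail-walked)
pos 11 'b': at 1 (fail-walked)
pos 12 'b': at 1 (fail-walked)
pos 13 'c': at 2  emit P0@[12:13]
pos 14 'c': at 9 (fail-walked)
pos 15 'c': at 9 (fail-walked)
pos 16 'a': at 10  emit P2@[14:16],P3@[15:16]
pos 17 'b': at 1 (fail-walked)
pos 18 'c': at 2  emit P0@[17:18]
pos 19 'a': at 11 (fail-walked)  emit P3@[18:19]
pos 20 'b': at 1 (fail-walked)
pos 21 'a': at 3
pos 22 'b': at 4
pos 23 'a': at 5
pos 24 'a': at 6
pos 25 'b': at 7  emit P1@[20:25]
pos 26 'c': at 2 (fail-walked)  emit P0@[25:26]
pos 27 'c': at 9 (fail-walked)
pos 28 'c': at 9 (fail-walked)
pos 29 'a': at 10  emit P2@[27:29],P3@[28:29]
pos 30 'c': at 8 (fail-walked)
pos 31 'c': at 9
pos 32 'a': at 10  emit P2@[30:32],P3@[31:32]
pos 33 'b': at 1 (fail-walked)
pos 34 'c': at 2  emit P0@[33:34]
pos 35 'c': at 9 (fail-walked)
pos 36 'a': at 10  emit P2@[34:36],P3@[35:36]
pos 37 'b': at 1 (fail-walked)
pos 38 'c': at 2  emit P0@[37:38]
pos 39 'c': at 9 (fail-walked)
pos 40 'a': at 10  emit P2@[38:40],P3@[39:40]
pos 41 'b': at 1 (fail-walked)
pos 42 'c': at 2  emit P0@[41:42]
pos 43 'c': at 9 (fail-walked)
pos 44 'a': at 10  emit P2@[42:44],P3@[43:44]
pos 45 'a': at 0 (fail-walked)
pos 46 'b': at 1
pos 47 'a': at 3
pos 48 'b': at 4
pos 49 'a': at 5
pos 50 'a': at 6
pos 51 'b': at 7  emit P1@[46:51]
pos 52 'a': at 3 (fail-walked)
pos 53 'b': at 4
pos 54 'c': at 2 (fail-walked)  emit P0@[53:54]
pos 55 'c': at 9 (fail-walked)
pos 56 'a': at 10  emit P2@[54:56],P3@[55:56]
pos 57 'b': at 1 (fail-walked)
pos 58 'c': at 2  emit P0@[57:58]
pos 59 'c': at 9 (fail-walked)
pos 60 'a': at 10  emit P2@[58:60],P3@[59:60]
pos 61 'a': at 0 (fail-walked)
pos 62 'c': at 8
pos 63 'c': at 9
pos 64 'a': at 10  emit P2@[62:64],P3@[63:64]
pos 65 'c': at 8 (fail-walked)
pos 66 'c': at 9
pos 67 'a': at 10  emit P2@[65:67],P3@[66:67]
pos 68 'c': at 8 (fail-walked)
pos 69 'c': at 9
pos 70 'b': at 1 (fail-walked)
pos 71 'c': at 2  emit P0@[70:71]
pos 72 'c': at 9 (fail-walked)
pos 73 'a': at 10  emit P2@[71:73],P3@[72:73]
pos 74 'c': at 8 (fail-walked)
pos 75 'c': at 9
pos 76 'a': at 10  emit P2@[74:76],P3@[75:76]

All matches (sorted): [[2,2],[2,3],[5,0],[6,3],[9,2],[9,3],[13,0],[16,2],[16,3],[18,0],[19,3],[25,1],[26,0],[29,2],[29,3],[32,2],[32,3],[34,0],[36,2],[36,3],[38,0],[40,2],[40,3],[42,0],[44,2],[44,3],[51,1],[54,0],[56,2],[56,3],[58,0],[60,2],[60,3],[64,2],[64,3],[67,2],[67,3],[71,0],[73,2],[73,3],[76,2],[76,3]]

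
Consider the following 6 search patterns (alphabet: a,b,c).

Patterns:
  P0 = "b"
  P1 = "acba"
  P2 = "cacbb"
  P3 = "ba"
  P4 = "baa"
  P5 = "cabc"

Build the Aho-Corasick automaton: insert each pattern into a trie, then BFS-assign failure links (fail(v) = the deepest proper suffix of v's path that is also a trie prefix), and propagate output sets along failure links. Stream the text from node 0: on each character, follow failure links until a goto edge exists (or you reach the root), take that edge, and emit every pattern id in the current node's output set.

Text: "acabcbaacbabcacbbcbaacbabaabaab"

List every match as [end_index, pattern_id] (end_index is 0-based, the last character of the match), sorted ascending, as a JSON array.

Build:
Trie nodes:
  0='ε' goto a→2 b→1 c→6
  1='b' goto a→11  ←P0
  2='a' goto c→3
  3='ac' goto b→4
  4='acb' goto a→5
  5='acba' goto ·  ←P1
  6='c' goto a→7
  7='ca' goto b→13 c→8
  8='cac' goto b→9
  9='cacb' goto b→10
  10='cacbb' goto ·  ←P2
  11='ba' goto a→12  ←P3
  12='baa' goto ·  ←P4
  13='cab' goto c→14
  14='cabc' goto ·  ←P5

BFS fail/out derivation:
  fail(1) 'b': from fail(0)=0 chase 'b': 0 ⇒ 0;  out={0}∪out(0)={0}
  fail(2) 'a': from fail(0)=0 chase 'a': 0 ⇒ 0;  out=∅∪out(0)=∅
  fail(6) 'c': from fail(0)=0 chase 'c': 0 ⇒ 0;  out=∅∪out(0)=∅
  fail(3) 'ac': from fail(2)=0 chase 'c': 0 ⇒ 6;  out=∅∪out(6)=∅
  fail(7) 'ca': from fail(6)=0 chase 'a': 0 ⇒ 2;  out=∅∪out(2)=∅
  fail(11) 'ba': from fail(1)=0 chase 'a': 0 ⇒ 2;  out={3}∪out(2)={3}
  fail(4) 'acb': from fail(3)=6 chase 'b': 6→0 ⇒ 1;  out=∅∪out(1)={0}
  fail(8) 'cac': from fail(7)=2 chase 'c': 2 ⇒ 3;  out=∅∪out(3)=∅
  fail(12) 'baa': from fail(11)=2 chase 'a': 2→0 ⇒ 2;  out={4}∪out(2)={4}
  fail(13) 'cab': from fail(7)=2 chase 'b': 2→0 ⇒ 1;  out=∅∪out(1)={0}
  fail(5) 'acba': from fail(4)=1 chase 'a': 1 ⇒ 11;  out={1}∪out(11)={1,3}
  fail(9) 'cacb': from fail(8)=3 chase 'b': 3 ⇒ 4;  out=∅∪out(4)={0}
  fail(14) 'cabc': from fail(13)=1 chase 'c': 1→0 ⇒ 6;  out={5}∪out(6)={5}
  fail(10) 'cacbb': from fail(9)=4 chase 'b': 4→1→0 ⇒ 1;  out={2}∪out(1)={0,2}

Run:
[0] read 'a'  n0⇒n2
[1] read 'c'  n2⇒n3
[2] read 'a'  n3⇒n7 (fail-walked)
[3] read 'b'  n7⇒n13  emit P0@[3:3]
[4] read 'c'  n13⇒n14  emit P5@[1:4]
[5] read 'b'  n14⇒n1 (fail-walked)  emit P0@[5:5]
[6] read 'a'  n1⇒n11  emit P3@[5:6]
[7] read 'a'  n11⇒n12  emit P4@[5:7]
[8] read 'c'  n12⇒n3 (fail-walked)
[9] read 'b'  n3⇒n4  emit P0@[9:9]
[10] read 'a'  n4⇒n5  emit P1@[7:10],P3@[9:10]
[11] read 'b'  n5⇒n1 (fail-walked)  emit P0@[11:11]
[12] read 'c'  n1⇒n6 (fail-walked)
[13] read 'a'  n6⇒n7
[14] read 'c'  n7⇒n8
[15] read 'b'  n8⇒n9  emit P0@[15:15]
[16] read 'b'  n9⇒n10  emit P0@[16:16],P2@[12:16]
[17] read 'c'  n10⇒n6 (fail-walked)
[18] read 'b'  n6⇒n1 (fail-walked)  emit P0@[18:18]
[19] read 'a'  n1⇒n11  emit P3@[18:19]
[20] read 'a'  n11⇒n12  emit P4@[18:20]
[21] read 'c'  n12⇒n3 (fail-walked)
[22] read 'b'  n3⇒n4  emit P0@[22:22]
[23] read 'a'  n4⇒n5  emit P1@[20:23],P3@[22:23]
[24] read 'b'  n5⇒n1 (fail-walked)  emit P0@[24:24]
[25] read 'a'  n1⇒n11  emit P3@[24:25]
[26] read 'a'  n11⇒n12  emit P4@[24:26]
[27] read 'b'  n12⇒n1 (fail-walked)  emit P0@[27:27]
[28] read 'a'  n1⇒n11  emit P3@[27:28]
[29] read 'a'  n11⇒n12  emit P4@[27:29]
[30] read 'b'  n12⇒n1 (fail-walked)  emit P0@[30:30]

Matches: [[3,0],[4,5],[5,0],[6,3],[7,4],[9,0],[10,1],[10,3],[11,0],[15,0],[16,0],[16,2],[18,0],[19,3],[20,4],[22,0],[23,1],[23,3],[24,0],[25,3],[26,4],[27,0],[28,3],[29,4],[30,0]]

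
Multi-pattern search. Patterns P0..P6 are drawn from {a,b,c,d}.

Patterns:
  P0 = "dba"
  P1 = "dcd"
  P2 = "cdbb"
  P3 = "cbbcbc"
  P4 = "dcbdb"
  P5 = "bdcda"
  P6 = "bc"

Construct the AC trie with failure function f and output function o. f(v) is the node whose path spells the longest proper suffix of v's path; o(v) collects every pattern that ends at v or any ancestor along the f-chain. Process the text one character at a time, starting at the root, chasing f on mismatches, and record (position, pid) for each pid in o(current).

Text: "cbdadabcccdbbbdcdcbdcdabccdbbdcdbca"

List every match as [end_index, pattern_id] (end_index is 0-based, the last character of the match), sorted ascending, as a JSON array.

Build automaton:
Trie (insert patterns):
  0='ε' goto b→18 c→6 d→1
  1='d' goto b→2 c→4
  2='db' goto a→3
  3='dba' goto ·  [P0 ends]
  4='dc' goto b→15 d→5
  5='dcd' goto ·  [P1 ends]
  6='c' goto b→10 d→7
  7='cd' goto b→8
  8='cdb' goto b→9
  9='cdbb' goto ·  [P2 ends]
  10='cb' goto b→11
  11='cbb' goto c→12
  12='cbbc' goto b→13
  13='cbbcb' goto c→14
  14='cbbcbc' goto ·  [P3 ends]
  15='dcb' goto d→16
  16='dcbd' goto b→17
  17='dcbdb' goto ·  [P4 ends]
  18='b' goto c→23 d→19
  19='bd' goto c→20
  20='bdc' goto d→21
  21='bdcd' goto a→22
  22='bdcda' goto ·  [P5 ends]
  23='bc' goto ·  [P6 ends]

BFS fail/out derivation:
  n1('d'): parent n0 fail=0; on 'd' 0 → fail=0;  out ∅∪∅=∅
  n6('c'): parent n0 fail=0; on 'c' 0 → fail=0;  out ∅∪∅=∅
  n18('b'): parent n0 fail=0; on 'b' 0 → fail=0;  out ∅∪∅=∅
  n2('db'): parent n1 fail=0; on 'b' 0 → fail=18;  out ∅∪∅=∅
  n4('dc'): parent n1 fail=0; on 'c' 0 → fail=6;  out ∅∪∅=∅
  n7('cd'): parent n6 fail=0; on 'd' 0 → fail=1;  out ∅∪∅=∅
  n10('cb'): parent n6 fail=0; on 'b' 0 → fail=18;  out ∅∪∅=∅
  n19('bd'): parent n18 fail=0; on 'd' 0 → fail=1;  out ∅∪∅=∅
  n23('bc'): parent n18 fail=0; on 'c' 0 → fail=6;  out {6}∪∅={6}
  n3('dba'): parent n2 fail=18; on 'a' 18→0 → fail=0;  out {0}∪∅={0}
  n5('dcd'): parent n4 fail=6; on 'd' 6 → fail=7;  out {1}∪∅={1}
  n8('cdb'): parent n7 fail=1; on 'b' 1 → fail=2;  out ∅∪∅=∅
  n11('cbb'): parent n10 fail=18; on 'b' 18→0 → fail=18;  out ∅∪∅=∅
  n15('dcb'): parent n4 fail=6; on 'b' 6 → fail=10;  out ∅∪∅=∅
  n20('bdc'): parent n19 fail=1; on 'c' 1 → fail=4;  out ∅∪∅=∅
  n9('cdbb'): parent n8 fail=2; on 'b' 2→18→0 → fail=18;  out {2}∪∅={2}
  n12('cbbc'): parent n11 fail=18; on 'c' 18 → fail=23;  out ∅∪{6}={6}
  n16('dcbd'): parent n15 fail=10; on 'd' 10→18 → fail=19;  out ∅∪∅=∅
  n21('bdcd'): parent n20 fail=4; on 'd' 4 → fail=5;  out ∅∪{1}={1}
  n13('cbbcb'): parent n12 fail=23; on 'b' 23→6 → fail=10;  out ∅∪∅=∅
  n17('dcbdb'): parent n16 fail=19; on 'b' 19→1 → fail=2;  out {4}∪∅={4}
  n22('bdcda'): parent n21 fail=5; on 'a' 5→7→1→0 → fail=0;  out {5}∪∅={5}
  n14('cbbcbc'): parent n13 fail=10; on 'c' 10→18 → fail=23;  out {3}∪{6}={3,6}

Run:
pos 0 'c': at 6
pos 1 'b': at 10
pos 2 'd': at 19 (via fail)
pos 3 'a': at 0 (via fail)
pos 4 'd': at 1
pos 5 'a': at 0 (via fail)
pos 6 'b': at 18
pos 7 'c': at 23  → match P6@[6:7]
pos 8 'c': at 6 (via fail)
pos 9 'c': at 6 (via fail)
pos 10 'd': at 7
pos 11 'b': at 8
pos 12 'b': at 9  → match P2@[9:12]
pos 13 'b': at 18 (via fail)
pos 14 'd': at 19
pos 15 'c': at 20
pos 16 'd': at 21  → match P1@[14:16]
pos 17 'c': at 4 (via fail)
pos 18 'b': at 15
pos 19 'd': at 16
pos 20 'c': at 20 (via fail)
pos 21 'd': at 21  → match P1@[19:21]
pos 22 'a': at 22  → match P5@[18:22]
pos 23 'b': at 18 (via fail)
pos 24 'c': at 23  → match P6@[23:24]
pos 25 'c': at 6 (via fail)
pos 26 'd': at 7
pos 27 'b': at 8
pos 28 'b': at 9  → match P2@[25:28]
pos 29 'd': at 19 (via fail)
pos 30 'c': at 20
pos 31 'd': at 21  → match P1@[29:31]
pos 32 'b': at 8 (via fail)
pos 33 'c': at 23 (via fail)  → match P6@[32:33]
pos 34 'a': at 0 (via fail)

Result: [[7,6],[12,2],[16,1],[21,1],[22,5],[24,6],[28,2],[31,1],[33,6]]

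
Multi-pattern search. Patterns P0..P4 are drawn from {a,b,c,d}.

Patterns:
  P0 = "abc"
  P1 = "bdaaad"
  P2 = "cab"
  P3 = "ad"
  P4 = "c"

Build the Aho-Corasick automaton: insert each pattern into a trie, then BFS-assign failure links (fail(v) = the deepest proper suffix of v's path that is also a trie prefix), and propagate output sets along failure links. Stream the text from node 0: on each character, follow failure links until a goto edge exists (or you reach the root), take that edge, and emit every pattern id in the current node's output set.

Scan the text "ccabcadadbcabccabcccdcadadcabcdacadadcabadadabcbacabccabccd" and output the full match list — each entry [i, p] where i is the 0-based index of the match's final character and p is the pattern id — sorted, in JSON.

Build automaton:
Trie nodes:
  0='ε' goto a→1 b→4 c→10
  1='a' goto b→2 d→13
  2='ab' goto c→3
  3='abc' goto ·  ←P0
  4='b' goto d→5
  5='bd' goto a→6
  6='bda' goto a→7
  7='bdaa' goto a→8
  8='bdaaa' goto d→9
  9='bdaaad' goto ·  ←P1
  10='c' goto a→11  ←P4
  11='ca' goto b→12
  12='cab' goto ·  ←P2
  13='ad' goto ·  ←P3

BFS fail/out derivation:
  fail(1) 'a': from fail(0)=0 chase 'a': 0 ⇒ 0;  out=∅∪out(0)=∅
  fail(4) 'b': from fail(0)=0 chase 'b': 0 ⇒ 0;  out=∅∪out(0)=∅
  fail(10) 'c': from fail(0)=0 chase 'c': 0 ⇒ 0;  out={4}∪out(0)={4}
  fail(2) 'ab': from fail(1)=0 chase 'b': 0 ⇒ 4;  out=∅∪out(4)=∅
  fail(5) 'bd': from fail(4)=0 chase 'd': 0 ⇒ 0;  out=∅∪out(0)=∅
  fail(11) 'ca': from fail(10)=0 chase 'a': 0 ⇒ 1;  out=∅∪out(1)=∅
  fail(13) 'ad': from fail(1)=0 chase 'd': 0 ⇒ 0;  out={3}∪out(0)={3}
  fail(3) 'abc': from fail(2)=4 chase 'c': 4→0 ⇒ 10;  out={0}∪out(10)={0,4}
  fail(6) 'bda': from fail(5)=0 chase 'a': 0 ⇒ 1;  out=∅∪out(1)=∅
  fail(12) 'cab': from fail(11)=1 chase 'b': 1 ⇒ 2;  out={2}∪out(2)={2}
  fail(7) 'bdaa': from fail(6)=1 chase 'a': 1→0 ⇒ 1;  out=∅∪out(1)=∅
  fail(8) 'bdaaa': from fail(7)=1 chase 'a': 1→0 ⇒ 1;  out=∅∪out(1)=∅
  fail(9) 'bdaaad': from fail(8)=1 chase 'd': 1 ⇒ 13;  out={1}∪out(13)={1,3}

Run:
[0] read 'c'  n0⇒n10  ** P4@[0:0]
[1] read 'c'  n10⇒n10 ·f  ** P4@[1:1]
[2] read 'a'  n10⇒n11
[3] read 'b'  n11⇒n12  ** P2@[1:3]
[4] read 'c'  n12⇒n3 ·f  ** P0@[2:4],P4@[4:4]
[5] read 'a'  n3⇒n11 ·f
[6] read 'd'  n11⇒n13 ·f  ** P3@[5:6]
[7] read 'a'  n13⇒n1 ·f
[8] read 'd'  n1⇒n13  ** P3@[7:8]
[9] read 'b'  n13⇒n4 ·f
[10] read 'c'  n4⇒n10 ·f  ** P4@[10:10]
[11] read 'a'  n10⇒n11
[12] read 'b'  n11⇒n12  ** P2@[10:12]
[13] read 'c'  n12⇒n3 ·f  ** P0@[11:13],P4@[13:13]
[14] read 'c'  n3⇒n10 ·f  ** P4@[14:14]
[15] read 'a'  n10⇒n11
[16] read 'b'  n11⇒n12  ** P2@[14:16]
[17] read 'c'  n12⇒n3 ·f  ** P0@[15:17],P4@[17:17]
[18] read 'c'  n3⇒n10 ·f  ** P4@[18:18]
[19] read 'c'  n10⇒n10 ·f  ** P4@[19:19]
[20] read 'd'  n10⇒n0 ·f
[21] read 'c'  n0⇒n10  ** P4@[21:21]
[22] read 'a'  n10⇒n11
[23] read 'd'  n11⇒n13 ·f  ** P3@[22:23]
[24] read 'a'  n13⇒n1 ·f
[25] read 'd'  n1⇒n13  ** P3@[24:25]
[26] read 'c'  n13⇒n10 ·f  ** P4@[26:26]
[27] read 'a'  n10⇒n11
[28] read 'b'  n11⇒n12  ** P2@[26:28]
[29] read 'c'  n12⇒n3 ·f  ** P0@[27:29],P4@[29:29]
[30] read 'd'  n3⇒n0 ·f
[31] read 'a'  n0⇒n1
[32] read 'c'  n1⇒n10 ·f  ** P4@[32:32]
[33] read 'a'  n10⇒n11
[34] read 'd'  n11⇒n13 ·f  ** P3@[33:34]
[35] read 'a'  n13⇒n1 ·f
[36] read 'd'  n1⇒n13  ** P3@[35:36]
[37] read 'c'  n13⇒n10 ·f  ** P4@[37:37]
[38] read 'a'  n10⇒n11
[39] read 'b'  n11⇒n12  ** P2@[37:39]
[40] read 'a'  n12⇒n1 ·f
[41] read 'd'  n1⇒n13  ** P3@[40:41]
[42] read 'a'  n13⇒n1 ·f
[43] read 'd'  n1⇒n13  ** P3@[42:43]
[44] read 'a'  n13⇒n1 ·f
[45] read 'b'  n1⇒n2
[46] read 'c'  n2⇒n3  ** P0@[44:46],P4@[46:46]
[47] read 'b'  n3⇒n4 ·f
[48] read 'a'  n4⇒n1 ·f
[49] read 'c'  n1⇒n10 ·f  ** P4@[49:49]
[50] read 'a'  n10⇒n11
[51] read 'b'  n11⇒n12  ** P2@[49:51]
[52] read 'c'  n12⇒n3 ·f  ** P0@[50:52],P4@[52:52]
[53] read 'c'  n3⇒n10 ·f  ** P4@[53:53]
[54] read 'a'  n10⇒n11
[55] read 'b'  n11⇒n12  ** P2@[53:55]
[56] read 'c'  n12⇒n3 ·f  ** P0@[54:56],P4@[56:56]
[57] read 'c'  n3⇒n10 ·f  ** P4@[57:57]
[58] read 'd'  n10⇒n0 ·f

Matches: [[0,4],[1,4],[3,2],[4,0],[4,4],[6,3],[8,3],[10,4],[12,2],[13,0],[13,4],[14,4],[16,2],[17,0],[17,4],[18,4],[19,4],[21,4],[23,3],[25,3],[26,4],[28,2],[29,0],[29,4],[32,4],[34,3],[36,3],[37,4],[39,2],[41,3],[43,3],[46,0],[46,4],[49,4],[51,2],[52,0],[52,4],[53,4],[55,2],[56,0],[56,4],[57,4]]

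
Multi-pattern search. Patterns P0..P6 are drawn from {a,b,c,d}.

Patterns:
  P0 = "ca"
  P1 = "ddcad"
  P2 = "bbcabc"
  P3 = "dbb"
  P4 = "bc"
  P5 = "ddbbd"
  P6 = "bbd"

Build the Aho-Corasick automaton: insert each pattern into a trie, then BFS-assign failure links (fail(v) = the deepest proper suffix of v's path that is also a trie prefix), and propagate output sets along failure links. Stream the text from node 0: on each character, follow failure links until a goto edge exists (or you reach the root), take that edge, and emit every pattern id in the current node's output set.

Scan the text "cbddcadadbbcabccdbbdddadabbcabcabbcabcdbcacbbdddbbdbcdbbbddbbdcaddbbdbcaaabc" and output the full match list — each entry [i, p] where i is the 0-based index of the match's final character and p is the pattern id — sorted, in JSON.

Construct AC machine:
Trie nodes:
  0='ε' goto b→8 c→1 d→3
  1='c' goto a→2
  2='ca' goto ·  ←P0
  3='d' goto b→14 d→4
  4='dd' goto b→17 c→5
  5='ddc' goto a→6
  6='ddca' goto d→7
  7='ddcad' goto ·  ←P1
  8='b' goto b→9 c→16
  9='bb' goto c→10 d→20
  10='bbc' goto a→11
  11='bbca' goto b→12
  12='bbcab' goto c→13
  13='bbcabc' goto ·  ←P2
  14='db' goto b→15
  15='dbb' goto ·  ←P3
  16='bc' goto ·  ←P4
  17='ddb' goto b→18
  18='ddbb' goto d→19
  19='ddbbd' goto ·  ←P5
  20='bbd' goto ·  ←P6

BFS fail/out derivation:
  fail(1) 'c': from fail(0)=0 chase 'c': 0 ⇒ 0;  out=∅∪out(0)=∅
  fail(3) 'd': from fail(0)=0 chase 'd': 0 ⇒ 0;  out=∅∪out(0)=∅
  fail(8) 'b': from fail(0)=0 chase 'b': 0 ⇒ 0;  out=∅∪out(0)=∅
  fail(2) 'ca': from fail(1)=0 chase 'a': 0 ⇒ 0;  out={0}∪out(0)={0}
  fail(4) 'dd': from fail(3)=0 chase 'd': 0 ⇒ 3;  out=∅∪out(3)=∅
  fail(9) 'bb': from fail(8)=0 chase 'b': 0 ⇒ 8;  out=∅∪out(8)=∅
  fail(14) 'db': from fail(3)=0 chase 'b': 0 ⇒ 8;  out=∅∪out(8)=∅
  fail(16) 'bc': from fail(8)=0 chase 'c': 0 ⇒ 1;  out={4}∪out(1)={4}
  fail(5) 'ddc': from fail(4)=3 chase 'c': 3→0 ⇒ 1;  out=∅∪out(1)=∅
  fail(10) 'bbc': from fail(9)=8 chase 'c': 8 ⇒ 16;  out=∅∪out(16)={4}
  fail(15) 'dbb': from fail(14)=8 chase 'b': 8 ⇒ 9;  out={3}∪out(9)={3}
  fail(17) 'ddb': from fail(4)=3 chase 'b': 3 ⇒ 14;  out=∅∪out(14)=∅
  fail(20) 'bbd': from fail(9)=8 chase 'd': 8→0 ⇒ 3;  out={6}∪out(3)={6}
  fail(6) 'ddca': from fail(5)=1 chase 'a': 1 ⇒ 2;  out=∅∪out(2)={0}
  fail(11) 'bbca': from fail(10)=16 chase 'a': 16→1 ⇒ 2;  out=∅∪out(2)={0}
  fail(18) 'ddbb': from fail(17)=14 chase 'b': 14 ⇒ 15;  out=∅∪out(15)={3}
  fail(7) 'ddcad': from fail(6)=2 chase 'd': 2→0 ⇒ 3;  out={1}∪out(3)={1}
  fail(12) 'bbcab': from fail(11)=2 chase 'b': 2→0 ⇒ 8;  out=∅∪out(8)=∅
  fail(19) 'ddbbd': from fail(18)=15 chase 'd': 15→9 ⇒ 20;  out={5}∪out(20)={5,6}
  fail(13) 'bbcabc': from fail(12)=8 chase 'c': 8 ⇒ 16;  out={2}∪out(16)={2,4}

Scan:
pos 0 'c': at 1
pos 1 'b': at 8 (via fail)
pos 2 'd': at 3 (via fail)
pos 3 'd': at 4
pos 4 'c': at 5
pos 5 'a': at 6  → match P0@[4:5]
pos 6 'd': at 7  → match P1@[2:6]
pos 7 'a': at 0 (via fail)
pos 8 'd': at 3
pos 9 'b': at 14
pos 10 'b': at 15  → match P3@[8:10]
pos 11 'c': at 10 (via fail)  → match P4@[10:11]
pos 12 'a': at 11  → match P0@[11:12]
pos 13 'b': at 12
pos 14 'c': at 13  → match P2@[9:14],P4@[13:14]
pos 15 'c': at 1 (via fail)
pos 16 'd': at 3 (via fail)
pos 17 'b': at 14
pos 18 'b': at 15  → match P3@[16:18]
pos 19 'd': at 20 (via fail)  → match P6@[17:19]
pos 20 'd': at 4 (via fail)
pos 21 'd': at 4 (via fail)
pos 22 'a': at 0 (via fail)
pos 23 'd': at 3
pos 24 'a': at 0 (via fail)
pos 25 'b': at 8
pos 26 'b': at 9
pos 27 'c': at 10  → match P4@[26:27]
pos 28 'a': at 11  → match P0@[27:28]
pos 29 'b': at 12
pos 30 'c': at 13  → match P2@[25:30],P4@[29:30]
pos 31 'a': at 2 (via fail)  → match P0@[30:31]
pos 32 'b': at 8 (via fail)
pos 33 'b': at 9
pos 34 'c': at 10  → match P4@[33:34]
pos 35 'a': at 11  → match P0@[34:35]
pos 36 'b': at 12
pos 37 'c': at 13  → match P2@[32:37],P4@[36:37]
pos 38 'd': at 3 (via fail)
pos 39 'b': at 14
pos 40 'c': at 16 (via fail)  → match P4@[39:40]
pos 41 'a': at 2 (via fail)  → match P0@[40:41]
pos 42 'c': at 1 (via fail)
pos 43 'b': at 8 (via fail)
pos 44 'b': at 9
pos 45 'd': at 20  → match P6@[43:45]
pos 46 'd': at 4 (via fail)
pos 47 'd': at 4 (via fail)
pos 48 'b': at 17
pos 49 'b': at 18  → match P3@[47:49]
pos 50 'd': at 19  → match P5@[46:50],P6@[48:50]
pos 51 'b': at 14 (via fail)
pos 52 'c': at 16 (via fail)  → match P4@[51:52]
pos 53 'd': at 3 (via fail)
pos 54 'b': at 14
pos 55 'b': at 15  → match P3@[53:55]
pos 56 'b': at 9 (via fail)
pos 57 'd': at 20  → match P6@[55:57]
pos 58 'd': at 4 (via fail)
pos 59 'b': at 17
pos 60 'b': at 18  → match P3@[58:60]
pos 61 'd': at 19  → match P5@[57:61],P6@[59:61]
pos 62 'c': at 1 (via fail)
pos 63 'a': at 2  → match P0@[62:63]
pos 64 'd': at 3 (via fail)
pos 65 'd': at 4
pos 66 'b': at 17
pos 67 'b': at 18  → match P3@[65:67]
pos 68 'd': at 19  → match P5@[64:68],P6@[66:68]
pos 69 'b': at 14 (via fail)
pos 70 'c': at 16 (via fail)  → match P4@[69:70]
pos 71 'a': at 2 (via fail)  → match P0@[70:71]
pos 72 'a': at 0 (via fail)
pos 73 'a': at 0
pos 74 'b': at 8
pos 75 'c': at 16  → match P4@[74:75]

All matches (sorted): [[5,0],[6,1],[10,3],[11,4],[12,0],[14,2],[14,4],[18,3],[19,6],[27,4],[28,0],[30,2],[30,4],[31,0],[34,4],[35,0],[37,2],[37,4],[40,4],[41,0],[45,6],[49,3],[50,5],[50,6],[52,4],[55,3],[57,6],[60,3],[61,5],[61,6],[63,0],[67,3],[68,5],[68,6],[70,4],[71,0],[75,4]]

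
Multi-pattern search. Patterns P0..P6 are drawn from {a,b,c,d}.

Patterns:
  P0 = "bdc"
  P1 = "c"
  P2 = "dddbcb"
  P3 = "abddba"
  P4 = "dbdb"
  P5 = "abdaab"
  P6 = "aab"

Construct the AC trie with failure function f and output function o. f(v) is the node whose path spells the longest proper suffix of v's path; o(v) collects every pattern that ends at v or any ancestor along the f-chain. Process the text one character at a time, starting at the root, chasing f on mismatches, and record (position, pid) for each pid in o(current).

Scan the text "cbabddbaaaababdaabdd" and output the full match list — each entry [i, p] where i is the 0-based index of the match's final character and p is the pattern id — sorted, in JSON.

Build:
Trie nodes:
  0='ε' goto a→11 b→1 c→4 d→5
  1='b' goto d→2
  2='bd' goto c→3
  3='bdc' goto ·  [P0 ends]
  4='c' goto ·  [P1 ends]
  5='d' goto b→17 d→6
  6='dd' goto d→7
  7='ddd' goto b→8
  8='dddb' goto c→9
  9='dddbc' goto b→10
  10='dddbcb' goto ·  [P2 ends]
  11='a' goto a→23 b→12
  12='ab' goto d→13
  13='abd' goto a→20 d→14
  14='abdd' goto b→15
  15='abddb' goto a→16
  16='abddba' goto ·  [P3 ends]
  17='db' goto d→18
  18='dbd' goto b→19
  19='dbdb' goto ·  [P4 ends]
  20='abda' goto a→21
  21='abdaa' goto b→22
  22='abdaab' goto ·  [P5 ends]
  23='aa' goto b→24
  24='aab' goto ·  [P6 ends]

BFS fail/out derivation:
  fail(1) 'b': from fail(0)=0 chase 'b': 0 ⇒ 0;  out=∅∪out(0)=∅
  fail(4) 'c': from fail(0)=0 chase 'c': 0 ⇒ 0;  out={1}∪out(0)={1}
  fail(5) 'd': from fail(0)=0 chase 'd': 0 ⇒ 0;  out=∅∪out(0)=∅
  fail(11) 'a': from fail(0)=0 chase 'a': 0 ⇒ 0;  out=∅∪out(0)=∅
  fail(2) 'bd': from fail(1)=0 chase 'd': 0 ⇒ 5;  out=∅∪out(5)=∅
  fail(6) 'dd': from fail(5)=0 chase 'd': 0 ⇒ 5;  out=∅∪out(5)=∅
  fail(12) 'ab': from fail(11)=0 chase 'b': 0 ⇒ 1;  out=∅∪out(1)=∅
  fail(17) 'db': from fail(5)=0 chase 'b': 0 ⇒ 1;  out=∅∪out(1)=∅
  fail(23) 'aa': from fail(11)=0 chase 'a': 0 ⇒ 11;  out=∅∪out(11)=∅
  fail(3) 'bdc': from fail(2)=5 chase 'c': 5→0 ⇒ 4;  out={0}∪out(4)={0,1}
  fail(7) 'ddd': from fail(6)=5 chase 'd': 5 ⇒ 6;  out=∅∪out(6)=∅
  fail(13) 'abd': from fail(12)=1 chase 'd': 1 ⇒ 2;  out=∅∪out(2)=∅
  fail(18) 'dbd': from fail(17)=1 chase 'd': 1 ⇒ 2;  out=∅∪out(2)=∅
  fail(24) 'aab': from fail(23)=11 chase 'b': 11 ⇒ 12;  out={6}∪out(12)={6}
  fail(8) 'dddb': from fail(7)=6 chase 'b': 6→5 ⇒ 17;  out=∅∪out(17)=∅
  fail(14) 'abdd': from fail(13)=2 chase 'd': 2→5 ⇒ 6;  out=∅∪out(6)=∅
  fail(19) 'dbdb': from fail(18)=2 chase 'b': 2→5 ⇒ 17;  out={4}∪out(17)={4}
  fail(20) 'abda': from fail(13)=2 chase 'a': 2→5→0 ⇒ 11;  out=∅∪out(11)=∅
  fail(9) 'dddbc': from fail(8)=17 chase 'c': 17→1→0 ⇒ 4;  out=∅∪out(4)={1}
  fail(15) 'abddb': from fail(14)=6 chase 'b': 6→5 ⇒ 17;  out=∅∪out(17)=∅
  fail(21) 'abdaa': from fail(20)=11 chase 'a': 11 ⇒ 23;  out=∅∪out(23)=∅
  fail(10) 'dddbcb': from fail(9)=4 chase 'b': 4→0 ⇒ 1;  out={2}∪out(1)={2}
  fail(16) 'abddba': from fail(15)=17 chase 'a': 17→1→0 ⇒ 11;  out={3}∪out(11)={3}
  fail(22) 'abdaab': from fail(21)=23 chase 'b': 23 ⇒ 24;  out={5}∪out(24)={5,6}

Scan:
[0] read 'c'  n0⇒n4  → match P1@[0:0]
[1] read 'b'  n4⇒n1 (fail-walked)
[2] read 'a'  n1⇒n11 (fail-walked)
[3] read 'b'  n11⇒n12
[4] read 'd'  n12⇒n13
[5] read 'd'  n13⇒n14
[6] read 'b'  n14⇒n15
[7] read 'a'  n15⇒n16  → match P3@[2:7]
[8] read 'a'  n16⇒n23 (fail-walked)
[9] read 'a'  n23⇒n23 (fail-walked)
[10] read 'a'  n23⇒n23 (fail-walked)
[11] read 'b'  n23⇒n24  → match P6@[9:11]
[12] read 'a'  n24⇒n11 (fail-walked)
[13] read 'b'  n11⇒n12
[14] read 'd'  n12⇒n13
[15] read 'a'  n13⇒n20
[16] read 'a'  n20⇒n21
[17] read 'b'  n21⇒n22  → match P5@[12:17],P6@[15:17]
[18] read 'd'  n22⇒n13 (fail-walked)
[19] read 'd'  n13⇒n14

Matches: [[0,1],[7,3],[11,6],[17,5],[17,6]]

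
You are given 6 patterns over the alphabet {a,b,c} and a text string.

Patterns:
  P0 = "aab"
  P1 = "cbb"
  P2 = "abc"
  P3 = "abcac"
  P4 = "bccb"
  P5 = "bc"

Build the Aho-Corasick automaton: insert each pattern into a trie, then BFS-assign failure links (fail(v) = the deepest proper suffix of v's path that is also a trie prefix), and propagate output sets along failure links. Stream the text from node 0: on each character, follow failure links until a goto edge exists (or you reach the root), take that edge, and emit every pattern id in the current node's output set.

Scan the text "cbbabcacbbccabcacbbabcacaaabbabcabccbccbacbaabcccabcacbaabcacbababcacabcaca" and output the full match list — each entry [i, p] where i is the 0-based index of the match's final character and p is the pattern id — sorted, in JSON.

Construct AC machine:
Trie (insert patterns):
  0='ε' goto a→1 b→11 c→4
  1='a' goto a→2 b→7
  2='aa' goto b→3
  3='aab' goto ·  [P0 ends]
  4='c' goto b→5
  5='cb' goto b→6
  6='cbb' goto ·  [P1 ends]
  7='ab' goto c→8
  8='abc' goto a→9  [P2 ends]
  9='abca' goto c→10
  10='abcac' goto ·  [P3 ends]
  11='b' goto c→12
  12='bc' goto c→13  [P5 ends]
  13='bcc' goto b→14
  14='bccb' goto ·  [P4 ends]

Failure links (BFS by depth):
  fail(1) 'a': from fail(0)=0 chase 'a': 0 ⇒ 0;  out=∅∪out(0)=∅
  fail(4) 'c': from fail(0)=0 chase 'c': 0 ⇒ 0;  out=∅∪out(0)=∅
  fail(11) 'b': from fail(0)=0 chase 'b': 0 ⇒ 0;  out=∅∪out(0)=∅
  fail(2) 'aa': from fail(1)=0 chase 'a': 0 ⇒ 1;  out=∅∪out(1)=∅
  fail(5) 'cb': from fail(4)=0 chase 'b': 0 ⇒ 11;  out=∅∪out(11)=∅
  fail(7) 'ab': from fail(1)=0 chase 'b': 0 ⇒ 11;  out=∅∪out(11)=∅
  fail(12) 'bc': from fail(11)=0 chase 'c': 0 ⇒ 4;  out={5}∪out(4)={5}
  fail(3) 'aab': from fail(2)=1 chase 'b': 1 ⇒ 7;  out={0}∪out(7)={0}
  fail(6) 'cbb': from fail(5)=11 chase 'b': 11→0 ⇒ 11;  out={1}∪out(11)={1}
  fail(8) 'abc': from fail(7)=11 chase 'c': 11 ⇒ 12;  out={2}∪out(12)={2,5}
  fail(13) 'bcc': from fail(12)=4 chase 'c': 4→0 ⇒ 4;  out=∅∪out(4)=∅
  fail(9) 'abca': from fail(8)=12 chase 'a': 12→4→0 ⇒ 1;  out=∅∪out(1)=∅
  fail(14) 'bccb': from fail(13)=4 chase 'b': 4 ⇒ 5;  out={4}∪out(5)={4}
  fail(10) 'abcac': from fail(9)=1 chase 'c': 1→0 ⇒ 4;  out={3}∪out(4)={3}

Scan:
[0] read 'c'  n0⇒n4
[1] read 'b'  n4⇒n5
[2] read 'b'  n5⇒n6  emit P1@[0:2]
[3] read 'a'  n6⇒n1 (fail-walked)
[4] read 'b'  n1⇒n7
[5] read 'c'  n7⇒n8  emit P2@[3:5],P5@[4:5]
[6] read 'a'  n8⇒n9
[7] read 'c'  n9⇒n10  emit P3@[3:7]
[8] read 'b'  n10⇒n5 (fail-walked)
[9] read 'b'  n5⇒n6  emit P1@[7:9]
[10] read 'c'  n6⇒n12 (fail-walked)  emit P5@[9:10]
[11] read 'c'  n12⇒n13
[12] read 'a'  n13⇒n1 (fail-walked)
[13] read 'b'  n1⇒n7
[14] read 'c'  n7⇒n8  emit P2@[12:14],P5@[13:14]
[15] read 'a'  n8⇒n9
[16] read 'c'  n9⇒n10  emit P3@[12:16]
[17] read 'b'  n10⇒n5 (fail-walked)
[18] read 'b'  n5⇒n6  emit P1@[16:18]
[19] read 'a'  n6⇒n1 (fail-walked)
[20] read 'b'  n1⇒n7
[21] read 'c'  n7⇒n8  emit P2@[19:21],P5@[20:21]
[22] read 'a'  n8⇒n9
[23] read 'c'  n9⇒n10  emit P3@[19:23]
[24] read 'a'  n10⇒n1 (fail-walked)
[25] read 'a'  n1⇒n2
[26] read 'a'  n2⇒n2 (fail-walked)
[27] read 'b'  n2⇒n3  emit P0@[25:27]
[28] read 'b'  n3⇒n11 (fail-walked)
[29] read 'a'  n11⇒n1 (fail-walked)
[30] read 'b'  n1⇒n7
[31] read 'c'  n7⇒n8  emit P2@[29:31],P5@[30:31]
[32] read 'a'  n8⇒n9
[33] read 'b'  n9⇒n7 (fail-walked)
[34] read 'c'  n7⇒n8  emit P2@[32:34],P5@[33:34]
[35] read 'c'  n8⇒n13 (fail-walked)
[36] read 'b'  n13⇒n14  emit P4@[33:36]
[37] read 'c'  n14⇒n12 (fail-walked)  emit P5@[36:37]
[38] read 'c'  n12⇒n13
[39] read 'b'  n13⇒n14  emit P4@[36:39]
[40] read 'a'  n14⇒n1 (fail-walked)
[41] read 'c'  n1⇒n4 (fail-walked)
[42] read 'b'  n4⇒n5
[43] read 'a'  n5⇒n1 (fail-walked)
[44] read 'a'  n1⇒n2
[45] read 'b'  n2⇒n3  emit P0@[43:45]
[46] read 'c'  n3⇒n8 (fail-walked)  emit P2@[44:46],P5@[45:46]
[47] read 'c'  n8⇒n13 (fail-walked)
[48] read 'c'  n13⇒n4 (fail-walked)
[49] read 'a'  n4⇒n1 (fail-walked)
[50] read 'b'  n1⇒n7
[51] read 'c'  n7⇒n8  emit P2@[49:51],P5@[50:51]
[52] read 'a'  n8⇒n9
[53] read 'c'  n9⇒n10  emit P3@[49:53]
[54] read 'b'  n10⇒n5 (fail-walked)
[55] read 'a'  n5⇒n1 (fail-walked)
[56] read 'a'  n1⇒n2
[57] read 'b'  n2⇒n3  emit P0@[55:57]
[58] read 'c'  n3⇒n8 (fail-walked)  emit P2@[56:58],P5@[57:58]
[59] read 'a'  n8⇒n9
[60] read 'c'  n9⇒n10  emit P3@[56:60]
[61] read 'b'  n10⇒n5 (fail-walked)
[62] read 'a'  n5⇒n1 (fail-walked)
[63] read 'b'  n1⇒n7
[64] read 'a'  n7⇒n1 (fail-walked)
[65] read 'b'  n1⇒n7
[66] read 'c'  n7⇒n8  emit P2@[64:66],P5@[65:66]
[67] read 'a'  n8⇒n9
[68] read 'c'  n9⇒n10  emit P3@[64:68]
[69] read 'a'  n10⇒n1 (fail-walked)
[70] read 'b'  n1⇒n7
[71] read 'c'  n7⇒n8  emit P2@[69:71],P5@[70:71]
[72] read 'a'  n8⇒n9
[73] read 'c'  n9⇒n10  emit P3@[69:73]
[74] read 'a'  n10⇒n1 (fail-walked)

Matches: [[2,1],[5,2],[5,5],[7,3],[9,1],[10,5],[14,2],[14,5],[16,3],[18,1],[21,2],[21,5],[23,3],[27,0],[31,2],[31,5],[34,2],[34,5],[36,4],[37,5],[39,4],[45,0],[46,2],[46,5],[51,2],[51,5],[53,3],[57,0],[58,2],[58,5],[60,3],[66,2],[66,5],[68,3],[71,2],[71,5],[73,3]]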